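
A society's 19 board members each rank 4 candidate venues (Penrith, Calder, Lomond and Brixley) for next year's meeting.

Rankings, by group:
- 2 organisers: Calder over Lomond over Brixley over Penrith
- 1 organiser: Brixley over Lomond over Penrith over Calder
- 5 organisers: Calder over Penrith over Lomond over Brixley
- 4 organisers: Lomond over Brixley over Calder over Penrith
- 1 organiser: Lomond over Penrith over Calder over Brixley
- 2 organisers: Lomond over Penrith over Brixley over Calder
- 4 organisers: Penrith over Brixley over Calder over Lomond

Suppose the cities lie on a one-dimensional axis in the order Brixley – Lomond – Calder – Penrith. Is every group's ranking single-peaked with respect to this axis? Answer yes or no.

Axis positions: Brixley=1, Lomond=2, Calder=3, Penrith=4.
Group 1 (peak Calder at position 3): ranking walks positions 3-2-1-4, expanding outward from the peak — single-peaked.
Group 2: ranking walks positions 1-2-4-3; Penrith is ranked above Calder even though Calder lies between Penrith and the peak Brixley on the axis — preferences dip and rise again. Not single-peaked.
Group 3 (peak Calder at position 3): ranking walks positions 3-4-2-1, expanding outward from the peak — single-peaked.
Group 4 (peak Lomond at position 2): ranking walks positions 2-1-3-4, expanding outward from the peak — single-peaked.
Group 5: ranking walks positions 2-4-3-1; Penrith is ranked above Calder even though Calder lies between Penrith and the peak Lomond on the axis — preferences dip and rise again. Not single-peaked.
Group 6: ranking walks positions 2-4-1-3; Penrith is ranked above Calder even though Calder lies between Penrith and the peak Lomond on the axis — preferences dip and rise again. Not single-peaked.
Group 7: ranking walks positions 4-1-3-2; Brixley is ranked above Calder even though Calder lies between Brixley and the peak Penrith on the axis — preferences dip and rise again. Not single-peaked.
Group 2 violates single-peakedness, so the profile is not single-peaked on this axis.

no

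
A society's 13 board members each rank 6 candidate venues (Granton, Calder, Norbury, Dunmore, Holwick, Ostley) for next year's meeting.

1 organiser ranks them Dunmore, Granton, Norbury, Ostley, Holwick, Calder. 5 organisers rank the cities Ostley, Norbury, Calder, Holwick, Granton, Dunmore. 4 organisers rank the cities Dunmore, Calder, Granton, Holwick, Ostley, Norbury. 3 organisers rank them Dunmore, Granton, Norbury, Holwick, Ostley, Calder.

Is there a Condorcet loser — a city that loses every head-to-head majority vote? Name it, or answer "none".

Pairwise majorities:
Granton vs Calder: 4 to 9, Calder.
Granton–Norbury: Granton 8–5.
Granton vs Dunmore: 5 for Granton, 8 for Dunmore — Dunmore by 8–5.
Granton vs Holwick: 8 to 5, Granton.
Granton vs Ostley: 8 to 5, Granton.
Calder vs Norbury: Calder is ranked higher on 4 ballots, Norbury on 9. Norbury wins 9–4.
Calder vs Dunmore: Calder is ranked higher on 5 ballots, Dunmore on 8. Dunmore wins 8–5.
Calder–Holwick: Calder 9–4.
Calder vs Ostley: Ostley, 9–4.
Norbury vs Dunmore: 5 for Norbury, 8 for Dunmore — Dunmore by 8–5.
Norbury vs Holwick: 9 to 4, Norbury.
Norbury vs Ostley: 1+3 = 4 for Norbury, 9 for Ostley — Ostley by 9–4.
Dunmore vs Holwick: 8 to 5, Dunmore.
Dunmore vs Ostley: Dunmore is ranked higher on 1+4+3 = 8 ballots, Ostley on 5. Dunmore wins 8–5.
Holwick vs Ostley: Holwick, 7–6.
Each city has at least one pairwise win (Granton beats Norbury; Calder beats Granton; Norbury beats Calder; Dunmore beats Granton; Holwick beats Ostley; Ostley beats Calder) — no Condorcet loser.

none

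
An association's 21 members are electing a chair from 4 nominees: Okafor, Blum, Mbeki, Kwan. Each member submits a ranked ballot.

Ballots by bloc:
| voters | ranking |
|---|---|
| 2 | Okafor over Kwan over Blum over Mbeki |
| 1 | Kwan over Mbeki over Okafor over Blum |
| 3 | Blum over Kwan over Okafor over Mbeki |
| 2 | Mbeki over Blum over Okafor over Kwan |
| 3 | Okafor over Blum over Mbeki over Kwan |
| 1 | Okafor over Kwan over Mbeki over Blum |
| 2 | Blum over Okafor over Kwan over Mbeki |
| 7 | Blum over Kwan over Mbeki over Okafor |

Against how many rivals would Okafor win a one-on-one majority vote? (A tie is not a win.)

Okafor against each rival (21 voters):
Okafor vs Blum: Blum, 14–7.
Okafor vs Mbeki: Okafor preferred on 2+3+3+1+2 = 11 ballots; Okafor wins 11–10.
Okafor vs Kwan: Kwan wins 11–10.
Okafor beats Mbeki; loses to Blum, Kwan — 1 pairwise win.

1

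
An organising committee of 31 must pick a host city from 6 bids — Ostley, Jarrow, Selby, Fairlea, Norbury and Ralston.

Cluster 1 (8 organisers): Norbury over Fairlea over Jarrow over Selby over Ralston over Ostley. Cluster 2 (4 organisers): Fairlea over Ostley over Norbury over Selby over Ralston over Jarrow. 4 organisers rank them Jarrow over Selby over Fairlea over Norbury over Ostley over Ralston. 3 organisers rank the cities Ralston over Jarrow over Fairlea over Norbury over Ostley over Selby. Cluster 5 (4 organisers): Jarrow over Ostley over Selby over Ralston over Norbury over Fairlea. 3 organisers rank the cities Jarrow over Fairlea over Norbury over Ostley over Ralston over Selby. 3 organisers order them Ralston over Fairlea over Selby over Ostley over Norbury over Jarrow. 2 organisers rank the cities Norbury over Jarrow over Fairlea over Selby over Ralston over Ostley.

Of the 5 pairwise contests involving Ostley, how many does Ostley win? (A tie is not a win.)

0

Ostley against each rival (31 organisers):
Ostley vs Jarrow: Jarrow, 24–7.
Ostley vs Selby: 4+3+4+3 = 14 for Ostley, 17 for Selby — Selby by 17–14.
Ostley vs Fairlea: 4 to 27, Fairlea.
Ostley vs Norbury: Norbury wins 20–11.
Ostley vs Ralston: Ralston wins 16–15.
Ostley beats no one; loses to Jarrow, Selby, Fairlea, Norbury, Ralston — 0 pairwise wins.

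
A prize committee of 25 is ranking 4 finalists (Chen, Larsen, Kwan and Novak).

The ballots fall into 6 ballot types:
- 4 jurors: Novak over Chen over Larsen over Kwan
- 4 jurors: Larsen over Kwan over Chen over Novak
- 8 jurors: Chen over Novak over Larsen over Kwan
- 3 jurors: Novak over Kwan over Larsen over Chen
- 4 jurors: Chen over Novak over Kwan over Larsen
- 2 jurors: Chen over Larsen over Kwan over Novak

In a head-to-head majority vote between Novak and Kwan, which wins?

Ballots ranking Novak above Kwan: 4 + 8 + 3 + 4 = 19.
Ballots ranking Kwan above Novak: 25 − 19 = 6.
Novak wins the head-to-head 19–6.

Novak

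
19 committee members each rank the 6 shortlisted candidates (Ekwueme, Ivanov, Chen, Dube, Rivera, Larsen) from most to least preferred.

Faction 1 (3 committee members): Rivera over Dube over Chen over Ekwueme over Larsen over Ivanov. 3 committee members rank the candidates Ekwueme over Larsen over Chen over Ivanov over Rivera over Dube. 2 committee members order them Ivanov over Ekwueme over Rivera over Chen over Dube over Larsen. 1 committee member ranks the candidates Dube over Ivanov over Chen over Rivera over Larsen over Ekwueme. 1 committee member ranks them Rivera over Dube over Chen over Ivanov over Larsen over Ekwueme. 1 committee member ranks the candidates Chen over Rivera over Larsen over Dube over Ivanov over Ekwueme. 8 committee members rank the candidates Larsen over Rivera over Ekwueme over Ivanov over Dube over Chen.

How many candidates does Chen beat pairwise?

Chen against each rival (19 committee members):
Chen vs Ekwueme: Chen preferred on 3+1+1+1 = 6 ballots; Ekwueme wins 13–6.
Chen vs Ivanov: 8 to 11, Ivanov.
Chen vs Dube: Chen is ranked higher on 3+2+1 = 6 ballots, Dube on 13. Dube wins 13–6.
Chen vs Rivera: 3+1+1 = 5 for Chen, 14 for Rivera — Rivera by 14–5.
Chen–Larsen: Larsen 11–8.
Chen beats no one; loses to Ekwueme, Ivanov, Dube, Rivera, Larsen — 0 pairwise wins.

0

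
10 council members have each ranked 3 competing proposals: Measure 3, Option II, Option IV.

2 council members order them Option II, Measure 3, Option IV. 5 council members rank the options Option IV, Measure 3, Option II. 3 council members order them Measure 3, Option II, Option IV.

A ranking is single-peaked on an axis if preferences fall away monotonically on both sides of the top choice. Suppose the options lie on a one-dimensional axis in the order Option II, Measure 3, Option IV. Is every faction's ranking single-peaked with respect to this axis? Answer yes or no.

yes

Axis positions: Option II=1, Measure 3=2, Option IV=3.
Faction 1 (peak Option II at position 1): ranking walks positions 1-2-3, expanding outward from the peak — single-peaked.
Faction 2 (peak Option IV at position 3): ranking walks positions 3-2-1, expanding outward from the peak — single-peaked.
Faction 3 (peak Measure 3 at position 2): ranking walks positions 2-1-3, expanding outward from the peak — single-peaked.
Every ranking is single-peaked on this axis.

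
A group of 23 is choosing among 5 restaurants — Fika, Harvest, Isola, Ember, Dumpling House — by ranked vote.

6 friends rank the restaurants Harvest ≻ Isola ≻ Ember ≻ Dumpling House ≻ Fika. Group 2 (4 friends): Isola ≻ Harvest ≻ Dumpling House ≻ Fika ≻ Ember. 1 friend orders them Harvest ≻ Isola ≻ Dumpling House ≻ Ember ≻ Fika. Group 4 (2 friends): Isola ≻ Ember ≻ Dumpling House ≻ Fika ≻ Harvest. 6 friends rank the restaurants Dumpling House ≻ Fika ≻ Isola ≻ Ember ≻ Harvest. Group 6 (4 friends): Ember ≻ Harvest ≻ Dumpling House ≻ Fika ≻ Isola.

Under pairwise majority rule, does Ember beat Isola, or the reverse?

Isola

Ballots ranking Ember above Isola: 4.
Ballots ranking Isola above Ember: 23 − 4 = 19.
Isola wins the head-to-head 19–4.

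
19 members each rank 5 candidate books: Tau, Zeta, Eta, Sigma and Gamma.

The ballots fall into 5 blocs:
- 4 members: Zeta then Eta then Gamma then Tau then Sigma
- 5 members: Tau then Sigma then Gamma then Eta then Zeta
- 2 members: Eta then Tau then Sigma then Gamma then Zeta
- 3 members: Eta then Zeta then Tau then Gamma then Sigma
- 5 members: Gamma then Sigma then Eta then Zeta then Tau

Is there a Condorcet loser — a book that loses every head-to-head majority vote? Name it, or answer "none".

none

Pairwise majorities:
Tau vs Zeta: Zeta wins 12–7.
Tau vs Eta: Eta, 14–5.
Tau vs Sigma: Tau is ranked higher on 4+5+2+3 = 14 ballots, Sigma on 5. Tau wins 14–5.
Tau vs Gamma: 10 to 9, Tau.
Zeta vs Eta: 4 to 15, Eta.
Zeta vs Sigma: 4+3 = 7 for Zeta, 12 for Sigma — Sigma by 12–7.
Zeta vs Gamma: Gamma, 12–7.
Eta vs Sigma: Sigma, 10–9.
Eta–Gamma: Gamma 10–9.
Sigma vs Gamma: Sigma is ranked higher on 5+2 = 7 ballots, Gamma on 12. Gamma wins 12–7.
Every book wins at least one matchup (Tau beats Sigma; Zeta beats Tau; Eta beats Tau; Sigma beats Zeta; Gamma beats Zeta), so there is no Condorcet loser.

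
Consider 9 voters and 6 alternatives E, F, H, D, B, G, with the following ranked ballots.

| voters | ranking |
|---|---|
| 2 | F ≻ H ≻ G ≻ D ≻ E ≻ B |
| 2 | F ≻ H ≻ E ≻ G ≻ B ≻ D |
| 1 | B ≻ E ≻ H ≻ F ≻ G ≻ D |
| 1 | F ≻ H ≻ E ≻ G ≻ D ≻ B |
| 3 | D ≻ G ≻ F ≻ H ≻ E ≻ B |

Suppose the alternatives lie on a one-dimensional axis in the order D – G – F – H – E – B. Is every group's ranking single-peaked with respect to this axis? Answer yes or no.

yes

Axis positions: D=1, G=2, F=3, H=4, E=5, B=6.
Group 1 (peak F at position 3): ranking walks positions 3-4-2-1-5-6, expanding outward from the peak — single-peaked.
Group 2 (peak F at position 3): ranking walks positions 3-4-5-2-6-1, expanding outward from the peak — single-peaked.
Group 3 (peak B at position 6): ranking walks positions 6-5-4-3-2-1, expanding outward from the peak — single-peaked.
Group 4 (peak F at position 3): ranking walks positions 3-4-5-2-1-6, expanding outward from the peak — single-peaked.
Group 5 (peak D at position 1): ranking walks positions 1-2-3-4-5-6, expanding outward from the peak — single-peaked.
Every ranking is single-peaked on this axis.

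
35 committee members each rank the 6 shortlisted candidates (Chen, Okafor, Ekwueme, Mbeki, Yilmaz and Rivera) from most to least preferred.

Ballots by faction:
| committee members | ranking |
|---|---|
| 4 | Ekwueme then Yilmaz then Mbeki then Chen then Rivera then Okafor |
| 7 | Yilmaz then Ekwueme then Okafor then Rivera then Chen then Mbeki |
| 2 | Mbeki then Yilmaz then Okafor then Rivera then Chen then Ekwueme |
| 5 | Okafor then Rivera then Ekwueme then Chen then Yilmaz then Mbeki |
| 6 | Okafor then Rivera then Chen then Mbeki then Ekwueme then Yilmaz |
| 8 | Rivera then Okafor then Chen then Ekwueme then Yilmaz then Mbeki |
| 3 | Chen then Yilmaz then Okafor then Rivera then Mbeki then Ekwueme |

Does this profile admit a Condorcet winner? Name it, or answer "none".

Okafor

Check each pair by majority over 35 ballots:
Chen–Okafor: Okafor 28–7.
Chen vs Ekwueme: 2+6+8+3 = 19 for Chen, 16 for Ekwueme — Chen by 19–16.
Chen vs Mbeki: Chen, 29–6.
Chen vs Yilmaz: Chen is ranked higher on 5+6+8+3 = 22 ballots, Yilmaz on 13. Chen wins 22–13.
Chen vs Rivera: Rivera, 28–7.
Okafor vs Ekwueme: Okafor, 24–11.
Okafor vs Mbeki: Okafor, 29–6.
Okafor vs Yilmaz: Okafor is ranked higher on 5+6+8 = 19 ballots, Yilmaz on 16. Okafor wins 19–16.
Okafor vs Rivera: 7+2+5+6+3 = 23 for Okafor, 12 for Rivera — Okafor by 23–12.
Ekwueme vs Mbeki: 4+7+5+8 = 24 for Ekwueme, 11 for Mbeki — Ekwueme by 24–11.
Ekwueme vs Yilmaz: 4+5+6+8 = 23 for Ekwueme, 12 for Yilmaz — Ekwueme by 23–12.
Ekwueme vs Rivera: 4+7 = 11 for Ekwueme, 24 for Rivera — Rivera by 24–11.
Mbeki vs Yilmaz: Yilmaz wins 27–8.
Mbeki vs Rivera: Mbeki is ranked higher on 4+2 = 6 ballots, Rivera on 29. Rivera wins 29–6.
Yilmaz vs Rivera: 16 to 19, Rivera.
Okafor wins every pairwise contest, so Okafor is the Condorcet winner.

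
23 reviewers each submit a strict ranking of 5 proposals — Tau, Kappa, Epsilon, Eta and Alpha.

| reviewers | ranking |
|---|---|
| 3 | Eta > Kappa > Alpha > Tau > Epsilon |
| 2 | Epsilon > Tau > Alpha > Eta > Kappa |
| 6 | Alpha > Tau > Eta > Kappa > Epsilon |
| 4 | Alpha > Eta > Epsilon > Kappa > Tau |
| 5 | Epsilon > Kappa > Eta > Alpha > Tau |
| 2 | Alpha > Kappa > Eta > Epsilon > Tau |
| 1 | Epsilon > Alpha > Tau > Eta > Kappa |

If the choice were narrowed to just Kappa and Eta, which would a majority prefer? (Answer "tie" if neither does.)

Ballots ranking Kappa above Eta: 5 + 2 = 7.
Ballots ranking Eta above Kappa: 23 − 7 = 16.
Eta wins the head-to-head 16–7.

Eta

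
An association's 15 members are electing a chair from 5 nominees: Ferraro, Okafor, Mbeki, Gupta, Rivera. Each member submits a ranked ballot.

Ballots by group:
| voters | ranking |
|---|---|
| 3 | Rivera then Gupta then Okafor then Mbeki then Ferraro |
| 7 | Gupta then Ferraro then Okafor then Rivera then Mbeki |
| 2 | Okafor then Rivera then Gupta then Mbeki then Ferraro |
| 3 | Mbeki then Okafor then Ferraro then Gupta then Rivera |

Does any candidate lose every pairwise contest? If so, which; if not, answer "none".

none

Pairwise majorities:
Ferraro vs Okafor: Okafor, 8–7.
Ferraro vs Mbeki: Mbeki, 8–7.
Ferraro–Gupta: Gupta 12–3.
Ferraro vs Rivera: 10 to 5, Ferraro.
Okafor vs Mbeki: Okafor wins 12–3.
Okafor vs Gupta: Gupta, 10–5.
Okafor vs Rivera: 12 to 3, Okafor.
Mbeki vs Gupta: Mbeki is ranked higher on 3 ballots, Gupta on 12. Gupta wins 12–3.
Mbeki vs Rivera: Mbeki is ranked higher on 3 ballots, Rivera on 12. Rivera wins 12–3.
Gupta vs Rivera: Gupta is ranked higher on 7+3 = 10 ballots, Rivera on 5. Gupta wins 10–5.
Each candidate has at least one pairwise win (Ferraro beats Rivera; Okafor beats Ferraro; Mbeki beats Ferraro; Gupta beats Ferraro; Rivera beats Mbeki) — no Condorcet loser.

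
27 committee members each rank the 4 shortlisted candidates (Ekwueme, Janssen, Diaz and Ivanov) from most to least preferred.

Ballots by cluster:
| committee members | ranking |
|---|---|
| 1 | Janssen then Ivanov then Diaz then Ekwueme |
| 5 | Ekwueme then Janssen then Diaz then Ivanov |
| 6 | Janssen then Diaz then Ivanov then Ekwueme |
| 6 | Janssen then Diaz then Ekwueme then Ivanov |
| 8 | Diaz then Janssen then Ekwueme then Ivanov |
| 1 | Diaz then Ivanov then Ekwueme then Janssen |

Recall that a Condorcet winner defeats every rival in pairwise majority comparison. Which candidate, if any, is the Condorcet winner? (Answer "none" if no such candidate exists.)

Janssen

Check each pair by majority over 27 ballots:
Ekwueme–Janssen: Janssen 21–6.
Ekwueme vs Diaz: 5 for Ekwueme, 22 for Diaz — Diaz by 22–5.
Ekwueme vs Ivanov: Ekwueme is ranked higher on 5+6+8 = 19 ballots, Ivanov on 8. Ekwueme wins 19–8.
Janssen vs Diaz: 18 to 9, Janssen.
Janssen–Ivanov: Janssen 26–1.
Diaz vs Ivanov: 5+6+6+8+1 = 26 for Diaz, 1 for Ivanov — Diaz by 26–1.
Only Janssen has no losses; Janssen is the Condorcet winner.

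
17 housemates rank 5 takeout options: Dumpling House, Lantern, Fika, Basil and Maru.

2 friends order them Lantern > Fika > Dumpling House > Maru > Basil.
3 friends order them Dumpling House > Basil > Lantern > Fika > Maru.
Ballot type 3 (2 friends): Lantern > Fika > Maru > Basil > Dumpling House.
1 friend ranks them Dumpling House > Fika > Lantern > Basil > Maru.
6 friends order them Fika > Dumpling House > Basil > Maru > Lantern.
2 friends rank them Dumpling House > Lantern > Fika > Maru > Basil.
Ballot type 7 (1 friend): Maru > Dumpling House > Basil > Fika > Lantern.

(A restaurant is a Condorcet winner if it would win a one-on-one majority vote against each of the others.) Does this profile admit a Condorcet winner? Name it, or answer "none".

none

Head-to-head results (17 friends):
Dumpling House vs Lantern: 13 to 4, Dumpling House.
Dumpling House vs Fika: Dumpling House is ranked higher on 3+1+2+1 = 7 ballots, Fika on 10. Fika wins 10–7.
Dumpling House vs Basil: Dumpling House, 15–2.
Dumpling House vs Maru: Dumpling House preferred on 2+3+1+6+2 = 14 ballots; Dumpling House wins 14–3.
Lantern vs Fika: Lantern is ranked higher on 2+3+2+2 = 9 ballots, Fika on 8. Lantern wins 9–8.
Lantern vs Basil: Basil wins 10–7.
Lantern vs Maru: Lantern preferred on 2+3+2+1+2 = 10 ballots; Lantern wins 10–7.
Fika vs Basil: Fika preferred on 2+2+1+6+2 = 13 ballots; Fika wins 13–4.
Fika–Maru: Fika 16–1.
Basil vs Maru: 3+1+6 = 10 for Basil, 7 for Maru — Basil by 10–7.
Each restaurant drops at least one matchup (Dumpling House loses to Fika; Lantern loses to Dumpling House; Fika loses to Lantern; Basil loses to Dumpling House; Maru loses to Dumpling House); the cycle Dumpling House → Lantern → Fika → Dumpling House rules out a Condorcet winner.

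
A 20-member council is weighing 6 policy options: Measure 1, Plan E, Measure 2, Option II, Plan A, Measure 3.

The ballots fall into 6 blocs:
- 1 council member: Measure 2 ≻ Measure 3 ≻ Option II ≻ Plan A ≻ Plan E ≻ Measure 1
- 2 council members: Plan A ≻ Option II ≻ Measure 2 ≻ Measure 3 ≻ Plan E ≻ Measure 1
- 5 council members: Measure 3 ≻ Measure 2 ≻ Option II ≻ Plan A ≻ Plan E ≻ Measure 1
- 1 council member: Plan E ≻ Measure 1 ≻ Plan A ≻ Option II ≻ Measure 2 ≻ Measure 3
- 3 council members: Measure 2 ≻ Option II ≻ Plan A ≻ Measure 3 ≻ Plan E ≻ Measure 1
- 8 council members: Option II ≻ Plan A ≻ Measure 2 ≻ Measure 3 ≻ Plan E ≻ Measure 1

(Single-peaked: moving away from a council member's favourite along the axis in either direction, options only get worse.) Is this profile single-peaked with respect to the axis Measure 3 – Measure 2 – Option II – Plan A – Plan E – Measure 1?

yes

Axis positions: Measure 3=1, Measure 2=2, Option II=3, Plan A=4, Plan E=5, Measure 1=6.
Bloc 1 (peak Measure 2 at position 2): ranking walks positions 2-1-3-4-5-6, expanding outward from the peak — single-peaked.
Bloc 2 (peak Plan A at position 4): ranking walks positions 4-3-2-1-5-6, expanding outward from the peak — single-peaked.
Bloc 3 (peak Measure 3 at position 1): ranking walks positions 1-2-3-4-5-6, expanding outward from the peak — single-peaked.
Bloc 4 (peak Plan E at position 5): ranking walks positions 5-6-4-3-2-1, expanding outward from the peak — single-peaked.
Bloc 5 (peak Measure 2 at position 2): ranking walks positions 2-3-4-1-5-6, expanding outward from the peak — single-peaked.
Bloc 6 (peak Option II at position 3): ranking walks positions 3-4-2-1-5-6, expanding outward from the peak — single-peaked.
Every ranking is single-peaked on this axis.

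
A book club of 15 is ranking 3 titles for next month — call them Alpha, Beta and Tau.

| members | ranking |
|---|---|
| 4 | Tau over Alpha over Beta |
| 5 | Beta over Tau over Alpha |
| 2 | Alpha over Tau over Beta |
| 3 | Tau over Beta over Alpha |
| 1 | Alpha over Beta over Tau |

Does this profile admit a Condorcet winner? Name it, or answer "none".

Tau

Pairwise majorities:
Alpha vs Beta: Alpha preferred on 4+2+1 = 7 ballots; Beta wins 8–7.
Alpha vs Tau: Alpha preferred on 2+1 = 3 ballots; Tau wins 12–3.
Beta vs Tau: 6 to 9, Tau.
Tau defeats every rival head-to-head and is the Condorcet winner.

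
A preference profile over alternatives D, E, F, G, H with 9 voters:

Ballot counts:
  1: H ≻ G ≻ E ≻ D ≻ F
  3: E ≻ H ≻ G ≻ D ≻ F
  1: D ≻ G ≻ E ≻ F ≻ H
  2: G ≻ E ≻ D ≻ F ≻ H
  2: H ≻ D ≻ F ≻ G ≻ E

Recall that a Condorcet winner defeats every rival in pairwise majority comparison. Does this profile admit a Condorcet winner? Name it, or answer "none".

Pairwise majorities:
D vs E: 3 to 6, E.
D vs F: 9 to 0, D.
D vs G: D is ranked higher on 1+2 = 3 ballots, G on 6. G wins 6–3.
D vs H: D preferred on 1+2 = 3 ballots; H wins 6–3.
E vs F: E preferred on 1+3+1+2 = 7 ballots; E wins 7–2.
E vs G: 3 for E, 6 for G — G by 6–3.
E vs H: E preferred on 3+1+2 = 6 ballots; E wins 6–3.
F vs G: F is ranked higher on 2 ballots, G on 7. G wins 7–2.
F vs H: 3 to 6, H.
G vs H: 1+2 = 3 for G, 6 for H — H by 6–3.
Each alternative drops at least one matchup (D loses to E; E loses to G; F loses to D; G loses to H; H loses to E); the cycle E beats H beats G beats E rules out a Condorcet winner.

none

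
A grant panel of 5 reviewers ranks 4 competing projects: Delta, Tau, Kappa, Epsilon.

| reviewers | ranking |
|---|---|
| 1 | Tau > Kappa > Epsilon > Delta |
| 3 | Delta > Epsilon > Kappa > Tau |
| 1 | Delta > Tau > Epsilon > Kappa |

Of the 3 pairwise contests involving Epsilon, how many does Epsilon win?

Epsilon against each rival (5 reviewers):
Epsilon vs Delta: Delta, 4–1.
Epsilon vs Tau: Epsilon is ranked higher on 3 ballots, Tau on 2. Epsilon wins 3–2.
Epsilon–Kappa: Epsilon 4–1.
Epsilon beats Tau, Kappa; loses to Delta — 2 pairwise wins.

2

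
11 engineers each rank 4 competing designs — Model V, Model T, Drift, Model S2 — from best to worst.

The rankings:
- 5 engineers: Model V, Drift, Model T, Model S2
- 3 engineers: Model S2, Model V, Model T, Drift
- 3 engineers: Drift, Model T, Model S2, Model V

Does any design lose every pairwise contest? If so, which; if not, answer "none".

none

Pairwise majorities:
Model V vs Model T: Model V is ranked higher on 5+3 = 8 ballots, Model T on 3. Model V wins 8–3.
Model V vs Drift: Model V preferred on 5+3 = 8 ballots; Model V wins 8–3.
Model V vs Model S2: Model S2, 6–5.
Model T–Drift: Drift 8–3.
Model T vs Model S2: Model T preferred on 5+3 = 8 ballots; Model T wins 8–3.
Drift–Model S2: Drift 8–3.
No design is winless: Model V beats Model T; Model T beats Model S2; Drift beats Model T; Model S2 beats Model V. There is no Condorcet loser.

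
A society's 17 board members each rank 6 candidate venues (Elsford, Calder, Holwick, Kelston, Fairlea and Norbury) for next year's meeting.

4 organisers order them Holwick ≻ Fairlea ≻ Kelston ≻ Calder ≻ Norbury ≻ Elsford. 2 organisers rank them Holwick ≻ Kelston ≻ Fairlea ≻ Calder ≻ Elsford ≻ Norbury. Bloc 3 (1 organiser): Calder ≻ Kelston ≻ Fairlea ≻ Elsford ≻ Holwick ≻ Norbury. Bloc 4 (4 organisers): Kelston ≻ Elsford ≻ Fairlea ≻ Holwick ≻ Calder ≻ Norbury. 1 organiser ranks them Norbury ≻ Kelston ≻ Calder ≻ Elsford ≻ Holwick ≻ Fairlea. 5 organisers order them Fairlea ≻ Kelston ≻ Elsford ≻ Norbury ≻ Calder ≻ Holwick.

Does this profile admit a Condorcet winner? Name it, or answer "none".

Pairwise majorities:
Elsford vs Calder: 4+5 = 9 for Elsford, 8 for Calder — Elsford by 9–8.
Elsford vs Holwick: Elsford is ranked higher on 1+4+1+5 = 11 ballots, Holwick on 6. Elsford wins 11–6.
Elsford vs Kelston: 0 to 17, Kelston.
Elsford vs Fairlea: Elsford is ranked higher on 4+1 = 5 ballots, Fairlea on 12. Fairlea wins 12–5.
Elsford vs Norbury: 2+1+4+5 = 12 for Elsford, 5 for Norbury — Elsford by 12–5.
Calder vs Holwick: 1+1+5 = 7 for Calder, 10 for Holwick — Holwick by 10–7.
Calder vs Kelston: 1 to 16, Kelston.
Calder vs Fairlea: 1+1 = 2 for Calder, 15 for Fairlea — Fairlea by 15–2.
Calder vs Norbury: 11 to 6, Calder.
Holwick vs Kelston: Holwick is ranked higher on 4+2 = 6 ballots, Kelston on 11. Kelston wins 11–6.
Holwick vs Fairlea: Holwick preferred on 4+2+1 = 7 ballots; Fairlea wins 10–7.
Holwick vs Norbury: Holwick preferred on 4+2+1+4 = 11 ballots; Holwick wins 11–6.
Kelston vs Fairlea: Kelston preferred on 2+1+4+1 = 8 ballots; Fairlea wins 9–8.
Kelston vs Norbury: Kelston is ranked higher on 4+2+1+4+5 = 16 ballots, Norbury on 1. Kelston wins 16–1.
Fairlea vs Norbury: 4+2+1+4+5 = 16 for Fairlea, 1 for Norbury — Fairlea by 16–1.
Fairlea defeats every rival head-to-head and is the Condorcet winner.

Fairlea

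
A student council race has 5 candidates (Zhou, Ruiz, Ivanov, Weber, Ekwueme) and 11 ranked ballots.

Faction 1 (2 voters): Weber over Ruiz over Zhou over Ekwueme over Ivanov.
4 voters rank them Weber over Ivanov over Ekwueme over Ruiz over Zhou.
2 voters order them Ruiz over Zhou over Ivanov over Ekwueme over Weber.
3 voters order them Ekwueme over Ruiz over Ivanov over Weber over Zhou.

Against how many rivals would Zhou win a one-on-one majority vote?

Zhou against each rival (11 voters):
Zhou vs Ruiz: 0 to 11, Ruiz.
Zhou vs Ivanov: 4 to 7, Ivanov.
Zhou vs Weber: Weber, 9–2.
Zhou vs Ekwueme: 4 to 7, Ekwueme.
Zhou beats no one; loses to Ruiz, Ivanov, Weber, Ekwueme — 0 pairwise wins.

0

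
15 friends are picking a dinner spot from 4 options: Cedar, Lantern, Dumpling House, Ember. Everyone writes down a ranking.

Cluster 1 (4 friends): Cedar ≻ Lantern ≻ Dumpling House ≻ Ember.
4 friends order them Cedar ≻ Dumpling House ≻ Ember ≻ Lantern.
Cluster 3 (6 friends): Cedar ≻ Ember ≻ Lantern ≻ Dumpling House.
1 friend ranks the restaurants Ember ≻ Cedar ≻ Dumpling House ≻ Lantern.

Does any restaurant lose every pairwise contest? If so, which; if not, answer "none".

Pairwise majorities:
Cedar vs Lantern: 15 to 0, Cedar.
Cedar vs Dumpling House: Cedar is ranked higher on 4+4+6+1 = 15 ballots, Dumpling House on 0. Cedar wins 15–0.
Cedar vs Ember: Cedar, 14–1.
Lantern vs Dumpling House: Lantern is ranked higher on 4+6 = 10 ballots, Dumpling House on 5. Lantern wins 10–5.
Lantern–Ember: Ember 11–4.
Dumpling House–Ember: Dumpling House 8–7.
No restaurant is winless: Cedar beats Lantern; Lantern beats Dumpling House; Dumpling House beats Ember; Ember beats Lantern. There is no Condorcet loser.

none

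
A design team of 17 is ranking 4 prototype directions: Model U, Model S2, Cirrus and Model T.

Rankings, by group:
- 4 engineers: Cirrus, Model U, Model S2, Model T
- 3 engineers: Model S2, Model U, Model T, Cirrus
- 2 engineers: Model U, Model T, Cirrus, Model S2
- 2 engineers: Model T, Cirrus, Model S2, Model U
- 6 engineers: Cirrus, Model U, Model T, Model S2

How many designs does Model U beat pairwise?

Model U against each rival (17 engineers):
Model U vs Model S2: Model U is ranked higher on 4+2+6 = 12 ballots, Model S2 on 5. Model U wins 12–5.
Model U vs Cirrus: Cirrus wins 12–5.
Model U vs Model T: Model U, 15–2.
Model U beats Model S2, Model T; loses to Cirrus — 2 pairwise wins.

2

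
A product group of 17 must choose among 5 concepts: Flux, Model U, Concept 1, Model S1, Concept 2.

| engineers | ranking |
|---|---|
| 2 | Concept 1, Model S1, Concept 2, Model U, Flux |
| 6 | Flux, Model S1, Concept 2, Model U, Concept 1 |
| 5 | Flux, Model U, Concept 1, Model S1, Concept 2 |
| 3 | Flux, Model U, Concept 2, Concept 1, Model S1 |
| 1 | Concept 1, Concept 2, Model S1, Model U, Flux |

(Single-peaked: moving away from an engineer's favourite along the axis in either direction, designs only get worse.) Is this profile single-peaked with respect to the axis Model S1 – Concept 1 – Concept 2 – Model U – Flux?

no

Axis positions: Model S1=1, Concept 1=2, Concept 2=3, Model U=4, Flux=5.
Group 1 (peak Concept 1 at position 2): ranking walks positions 2-1-3-4-5, expanding outward from the peak — single-peaked.
Group 2: ranking walks positions 5-1-3-4-2; Model S1 is ranked above Model U even though Model U lies between Model S1 and the peak Flux on the axis — preferences dip and rise again. Not single-peaked.
Group 3: ranking walks positions 5-4-2-1-3; Concept 1 is ranked above Concept 2 even though Concept 2 lies between Concept 1 and the peak Flux on the axis — preferences dip and rise again. Not single-peaked.
Group 4 (peak Flux at position 5): ranking walks positions 5-4-3-2-1, expanding outward from the peak — single-peaked.
Group 5 (peak Concept 1 at position 2): ranking walks positions 2-3-1-4-5, expanding outward from the peak — single-peaked.
Group 2 violates single-peakedness, so the profile is not single-peaked on this axis.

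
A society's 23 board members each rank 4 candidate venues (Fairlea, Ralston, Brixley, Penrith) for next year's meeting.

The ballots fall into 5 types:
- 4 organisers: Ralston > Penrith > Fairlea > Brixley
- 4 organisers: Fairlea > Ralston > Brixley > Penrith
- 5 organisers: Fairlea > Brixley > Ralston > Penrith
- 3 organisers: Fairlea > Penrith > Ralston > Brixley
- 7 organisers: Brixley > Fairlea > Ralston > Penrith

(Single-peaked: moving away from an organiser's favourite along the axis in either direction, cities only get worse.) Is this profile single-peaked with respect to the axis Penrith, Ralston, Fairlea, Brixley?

no

Axis positions: Penrith=1, Ralston=2, Fairlea=3, Brixley=4.
Type 1 (peak Ralston at position 2): ranking walks positions 2-1-3-4, expanding outward from the peak — single-peaked.
Type 2 (peak Fairlea at position 3): ranking walks positions 3-2-4-1, expanding outward from the peak — single-peaked.
Type 3 (peak Fairlea at position 3): ranking walks positions 3-4-2-1, expanding outward from the peak — single-peaked.
Type 4: ranking walks positions 3-1-2-4; Penrith is ranked above Ralston even though Ralston lies between Penrith and the peak Fairlea on the axis — preferences dip and rise again. Not single-peaked.
Type 5 (peak Brixley at position 4): ranking walks positions 4-3-2-1, expanding outward from the peak — single-peaked.
Type 4 violates single-peakedness, so the profile is not single-peaked on this axis.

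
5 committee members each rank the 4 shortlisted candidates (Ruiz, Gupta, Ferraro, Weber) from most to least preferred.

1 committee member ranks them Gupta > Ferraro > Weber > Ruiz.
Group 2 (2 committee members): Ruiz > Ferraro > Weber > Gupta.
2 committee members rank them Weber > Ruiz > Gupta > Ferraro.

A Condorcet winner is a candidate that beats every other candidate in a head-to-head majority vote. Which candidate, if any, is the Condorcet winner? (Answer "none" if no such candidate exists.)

Pairwise majorities:
Ruiz vs Gupta: Ruiz, 4–1.
Ruiz vs Ferraro: Ruiz wins 4–1.
Ruiz vs Weber: Weber wins 3–2.
Gupta–Ferraro: Gupta 3–2.
Gupta–Weber: Weber 4–1.
Ferraro vs Weber: Ferraro, 3–2.
Each candidate drops at least one matchup (Ruiz loses to Weber; Gupta loses to Ruiz; Ferraro loses to Ruiz; Weber loses to Ferraro); the cycle Ruiz > Ferraro > Weber > Ruiz rules out a Condorcet winner.

none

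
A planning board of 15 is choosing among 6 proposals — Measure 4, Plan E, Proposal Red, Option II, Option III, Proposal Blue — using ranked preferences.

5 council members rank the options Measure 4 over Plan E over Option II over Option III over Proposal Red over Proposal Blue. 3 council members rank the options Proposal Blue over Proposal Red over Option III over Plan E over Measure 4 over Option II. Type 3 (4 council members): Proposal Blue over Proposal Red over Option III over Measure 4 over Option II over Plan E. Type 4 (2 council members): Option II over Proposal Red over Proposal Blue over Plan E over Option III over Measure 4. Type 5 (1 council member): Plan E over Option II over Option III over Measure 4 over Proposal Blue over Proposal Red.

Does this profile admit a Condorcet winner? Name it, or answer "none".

Pairwise majorities:
Measure 4 vs Plan E: Measure 4 preferred on 5+4 = 9 ballots; Measure 4 wins 9–6.
Measure 4 vs Proposal Red: 6 to 9, Proposal Red.
Measure 4 vs Option II: Measure 4 preferred on 5+3+4 = 12 ballots; Measure 4 wins 12–3.
Measure 4 vs Option III: Option III wins 10–5.
Measure 4 vs Proposal Blue: Measure 4 preferred on 5+1 = 6 ballots; Proposal Blue wins 9–6.
Plan E vs Proposal Red: Proposal Red wins 9–6.
Plan E vs Option II: 5+3+1 = 9 for Plan E, 6 for Option II — Plan E by 9–6.
Plan E vs Option III: Plan E preferred on 5+2+1 = 8 ballots; Plan E wins 8–7.
Plan E vs Proposal Blue: 6 to 9, Proposal Blue.
Proposal Red vs Option II: Option II wins 8–7.
Proposal Red vs Option III: Proposal Red is ranked higher on 3+4+2 = 9 ballots, Option III on 6. Proposal Red wins 9–6.
Proposal Red vs Proposal Blue: 5+2 = 7 for Proposal Red, 8 for Proposal Blue — Proposal Blue by 8–7.
Option II vs Option III: Option II, 8–7.
Option II vs Proposal Blue: 5+2+1 = 8 for Option II, 7 for Proposal Blue — Option II by 8–7.
Option III vs Proposal Blue: 5+1 = 6 for Option III, 9 for Proposal Blue — Proposal Blue by 9–6.
Each option drops at least one matchup (Measure 4 loses to Proposal Red; Plan E loses to Measure 4; Proposal Red loses to Option II; Option II loses to Measure 4; Option III loses to Plan E; Proposal Blue loses to Option II); the cycle Measure 4 > Plan E > Option III > Measure 4 rules out a Condorcet winner.

none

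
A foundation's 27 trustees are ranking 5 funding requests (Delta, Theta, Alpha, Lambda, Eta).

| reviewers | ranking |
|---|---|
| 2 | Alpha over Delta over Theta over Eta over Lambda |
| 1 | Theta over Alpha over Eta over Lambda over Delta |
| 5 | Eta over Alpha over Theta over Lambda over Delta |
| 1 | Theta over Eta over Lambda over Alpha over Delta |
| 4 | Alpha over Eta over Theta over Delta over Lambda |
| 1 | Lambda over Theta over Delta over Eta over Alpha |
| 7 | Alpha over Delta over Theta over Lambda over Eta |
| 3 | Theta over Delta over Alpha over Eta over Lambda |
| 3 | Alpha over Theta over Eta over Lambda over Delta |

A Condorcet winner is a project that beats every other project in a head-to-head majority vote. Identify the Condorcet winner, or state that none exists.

Pairwise majorities:
Delta vs Theta: 2+7 = 9 for Delta, 18 for Theta — Theta by 18–9.
Delta vs Alpha: 4 to 23, Alpha.
Delta vs Lambda: Delta is ranked higher on 2+4+7+3 = 16 ballots, Lambda on 11. Delta wins 16–11.
Delta vs Eta: 2+1+7+3 = 13 for Delta, 14 for Eta — Eta by 14–13.
Theta vs Alpha: Theta is ranked higher on 1+1+1+3 = 6 ballots, Alpha on 21. Alpha wins 21–6.
Theta vs Lambda: Theta preferred on 26 ballots; Theta wins 26–1.
Theta vs Eta: Theta preferred on 18 ballots; Theta wins 18–9.
Alpha vs Lambda: 25 for Alpha, 2 for Lambda — Alpha by 25–2.
Alpha vs Eta: Alpha is ranked higher on 2+1+4+7+3+3 = 20 ballots, Eta on 7. Alpha wins 20–7.
Lambda vs Eta: 8 to 19, Eta.
Alpha defeats every rival head-to-head and is the Condorcet winner.

Alpha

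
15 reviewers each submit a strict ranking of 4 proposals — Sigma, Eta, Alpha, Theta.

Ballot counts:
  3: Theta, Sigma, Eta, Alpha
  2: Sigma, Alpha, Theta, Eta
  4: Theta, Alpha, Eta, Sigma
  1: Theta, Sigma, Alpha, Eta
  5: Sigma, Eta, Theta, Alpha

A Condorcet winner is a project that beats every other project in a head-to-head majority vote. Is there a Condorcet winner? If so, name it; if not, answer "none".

Pairwise majorities:
Sigma vs Eta: Sigma, 11–4.
Sigma vs Alpha: Sigma, 11–4.
Sigma vs Theta: 2+5 = 7 for Sigma, 8 for Theta — Theta by 8–7.
Eta vs Alpha: Eta preferred on 3+5 = 8 ballots; Eta wins 8–7.
Eta vs Theta: 5 for Eta, 10 for Theta — Theta by 10–5.
Alpha–Theta: Theta 13–2.
Only Theta has no losses; Theta is the Condorcet winner.

Theta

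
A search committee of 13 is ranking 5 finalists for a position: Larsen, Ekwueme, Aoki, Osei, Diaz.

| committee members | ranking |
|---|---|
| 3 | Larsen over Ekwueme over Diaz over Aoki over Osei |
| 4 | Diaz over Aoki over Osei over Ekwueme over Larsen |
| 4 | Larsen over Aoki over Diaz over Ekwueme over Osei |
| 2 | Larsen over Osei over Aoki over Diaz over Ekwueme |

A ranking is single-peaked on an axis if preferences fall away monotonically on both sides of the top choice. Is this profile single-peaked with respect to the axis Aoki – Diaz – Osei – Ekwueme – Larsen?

Axis positions: Aoki=1, Diaz=2, Osei=3, Ekwueme=4, Larsen=5.
Ballot type 1: ranking walks positions 5-4-2-1-3; Diaz is ranked above Osei even though Osei lies between Diaz and the peak Larsen on the axis — preferences dip and rise again. Not single-peaked.
Ballot type 2 (peak Diaz at position 2): ranking walks positions 2-1-3-4-5, expanding outward from the peak — single-peaked.
Ballot type 3: ranking walks positions 5-1-2-4-3; Aoki is ranked above Ekwueme even though Ekwueme lies between Aoki and the peak Larsen on the axis — preferences dip and rise again. Not single-peaked.
Ballot type 4: ranking walks positions 5-3-1-2-4; Osei is ranked above Ekwueme even though Ekwueme lies between Osei and the peak Larsen on the axis — preferences dip and rise again. Not single-peaked.
Ballot type 1 violates single-peakedness, so the profile is not single-peaked on this axis.

no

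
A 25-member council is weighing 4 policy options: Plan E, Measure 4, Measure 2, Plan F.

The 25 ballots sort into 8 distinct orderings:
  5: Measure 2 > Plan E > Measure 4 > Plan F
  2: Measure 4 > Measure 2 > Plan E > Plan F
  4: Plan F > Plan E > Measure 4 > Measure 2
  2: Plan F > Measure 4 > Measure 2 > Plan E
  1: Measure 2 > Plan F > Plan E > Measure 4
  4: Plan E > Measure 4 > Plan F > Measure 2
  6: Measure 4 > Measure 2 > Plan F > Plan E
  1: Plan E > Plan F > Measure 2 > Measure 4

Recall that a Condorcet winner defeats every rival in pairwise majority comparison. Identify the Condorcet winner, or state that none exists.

Pairwise majorities:
Plan E vs Measure 4: Plan E preferred on 5+4+1+4+1 = 15 ballots; Plan E wins 15–10.
Plan E vs Measure 2: Plan E is ranked higher on 4+4+1 = 9 ballots, Measure 2 on 16. Measure 2 wins 16–9.
Plan E vs Plan F: Plan E is ranked higher on 5+2+4+1 = 12 ballots, Plan F on 13. Plan F wins 13–12.
Measure 4 vs Measure 2: Measure 4, 18–7.
Measure 4 vs Plan F: 5+2+4+6 = 17 for Measure 4, 8 for Plan F — Measure 4 by 17–8.
Measure 2–Plan F: Measure 2 14–11.
Each option drops at least one matchup (Plan E loses to Measure 2; Measure 4 loses to Plan E; Measure 2 loses to Measure 4; Plan F loses to Measure 4); the cycle Plan E > Measure 4 > Measure 2 > Plan E rules out a Condorcet winner.

none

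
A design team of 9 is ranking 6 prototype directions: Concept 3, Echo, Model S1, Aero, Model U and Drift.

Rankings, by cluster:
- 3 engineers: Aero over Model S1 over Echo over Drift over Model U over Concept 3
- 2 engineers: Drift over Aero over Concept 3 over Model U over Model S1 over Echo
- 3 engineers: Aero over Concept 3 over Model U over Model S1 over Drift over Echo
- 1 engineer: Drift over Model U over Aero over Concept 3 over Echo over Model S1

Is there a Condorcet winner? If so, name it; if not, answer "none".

Head-to-head results (9 engineers):
Concept 3 vs Echo: Concept 3, 6–3.
Concept 3 vs Model S1: Concept 3 wins 6–3.
Concept 3 vs Aero: Aero wins 9–0.
Concept 3 vs Model U: Concept 3, 5–4.
Concept 3 vs Drift: Drift wins 6–3.
Echo vs Model S1: Model S1 wins 8–1.
Echo vs Aero: Aero, 9–0.
Echo vs Model U: Model U, 6–3.
Echo vs Drift: Drift, 6–3.
Model S1 vs Aero: Aero wins 9–0.
Model S1 vs Model U: Model U, 6–3.
Model S1 vs Drift: Model S1 wins 6–3.
Aero–Model U: Aero 8–1.
Aero vs Drift: Aero, 6–3.
Model U vs Drift: Drift, 6–3.
Only Aero has no losses; Aero is the Condorcet winner.

Aero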